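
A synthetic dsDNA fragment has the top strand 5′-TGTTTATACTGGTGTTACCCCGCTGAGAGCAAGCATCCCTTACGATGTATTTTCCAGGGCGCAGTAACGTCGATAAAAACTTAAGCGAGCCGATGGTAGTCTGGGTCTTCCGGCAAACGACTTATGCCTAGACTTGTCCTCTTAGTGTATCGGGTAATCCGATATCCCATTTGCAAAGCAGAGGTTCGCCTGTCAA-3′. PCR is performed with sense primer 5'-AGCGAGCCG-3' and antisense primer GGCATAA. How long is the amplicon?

45 bp

Scanning the template, AGCGAGCCG occurs at positions 84–92; this primer anneals to the bottom strand there with its 3' end pointing downstream.
Taking the reverse complement of GGCATAA gives TTATGCC, found at positions 122–128 on the template; the primer anneals here to the top strand with its 3' end pointing upstream.
The product runs from position 84 to position 128, so its length is 128 − 84 + 1 = 45 bp.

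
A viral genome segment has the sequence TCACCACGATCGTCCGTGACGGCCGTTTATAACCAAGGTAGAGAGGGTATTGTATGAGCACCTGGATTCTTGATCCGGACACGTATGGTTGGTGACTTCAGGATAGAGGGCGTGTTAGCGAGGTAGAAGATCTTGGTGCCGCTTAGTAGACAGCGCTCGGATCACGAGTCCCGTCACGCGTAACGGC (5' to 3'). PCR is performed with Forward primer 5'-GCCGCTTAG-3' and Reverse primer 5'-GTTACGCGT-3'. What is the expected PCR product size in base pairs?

47 bp

The forward primer matches the template at positions 138–146.
Taking the reverse complement of GTTACGCGT gives ACGCGTAAC, found at positions 176–184 on the template; the primer anneals here to the top strand with its 3' end pointing upstream.
Amplicon spans positions 138–184: 47 bp.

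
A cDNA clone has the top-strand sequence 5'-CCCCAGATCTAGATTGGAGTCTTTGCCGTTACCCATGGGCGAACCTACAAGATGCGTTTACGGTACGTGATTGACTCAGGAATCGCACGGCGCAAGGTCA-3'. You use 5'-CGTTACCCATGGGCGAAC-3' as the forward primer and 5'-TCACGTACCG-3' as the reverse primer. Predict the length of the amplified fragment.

Scanning the template, CGTTACCCATGGGCGAAC occurs at positions 27–44; this primer anneals to the bottom strand there with its 3' end pointing downstream.
The reverse primer's reverse complement is CGGTACGTGA, which matches the template at positions 61–70.
Amplicon spans positions 27–70: 44 bp.

44 bp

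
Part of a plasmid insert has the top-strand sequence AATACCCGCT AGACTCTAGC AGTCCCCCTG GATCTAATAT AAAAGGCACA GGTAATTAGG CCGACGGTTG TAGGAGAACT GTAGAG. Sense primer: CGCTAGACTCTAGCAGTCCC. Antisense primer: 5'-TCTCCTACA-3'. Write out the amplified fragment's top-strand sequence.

5'-CGCTAGACTCTAGCAGTCCCCCTGGATCTAATATAAAAGGCACAGGTAATTAGGCCGACGGTTGTAGGAGA-3'

Forward primer CGCTAGACTCTAGCAGTCCC is found on the top strand at positions 7–26.
The reverse primer's reverse complement is TGTAGGAGA, which matches the template at positions 69–77.
The product is the template from position 7 through 77 (71 bp).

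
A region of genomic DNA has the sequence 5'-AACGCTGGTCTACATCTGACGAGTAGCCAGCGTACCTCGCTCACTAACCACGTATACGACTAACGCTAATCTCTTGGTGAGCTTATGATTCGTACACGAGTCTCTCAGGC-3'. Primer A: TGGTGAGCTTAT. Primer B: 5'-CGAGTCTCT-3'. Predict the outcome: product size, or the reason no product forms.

Primer A (TGGTGAGCTTAT) matches the top strand at positions 75–86 (3' end points downstream).
Primer B (CGAGTCTCT) also matches the top strand directly, at positions 97–105 — its reverse complement AGAGACTCG is not present.
Both primers anneal to the bottom strand with 3' ends pointing the same way, so neither can prime synthesis back toward the other.

No product — both primers anneal to the same strand and extend in the same direction.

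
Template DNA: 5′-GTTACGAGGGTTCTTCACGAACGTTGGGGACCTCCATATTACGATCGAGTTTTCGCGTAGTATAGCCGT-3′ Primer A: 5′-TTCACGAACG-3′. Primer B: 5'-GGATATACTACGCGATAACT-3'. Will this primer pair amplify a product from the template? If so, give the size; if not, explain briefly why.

Primer B (GGATATACTACGCGATAACT) does not match the top strand, and its reverse complement AGTTATCGCGTAGTATATCC does not match either.
With no annealing site for primer B, no amplification occurs.

No product — primer B has no binding site in the template.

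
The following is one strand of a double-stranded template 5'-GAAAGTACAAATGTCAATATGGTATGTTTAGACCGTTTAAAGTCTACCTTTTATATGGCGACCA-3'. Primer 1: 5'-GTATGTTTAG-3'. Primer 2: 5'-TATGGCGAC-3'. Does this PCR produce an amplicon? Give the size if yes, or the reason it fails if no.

Primer 1 (GTATGTTTAG) matches the top strand at positions 22–31 (3' end points downstream).
Primer 2 (TATGGCGAC) also matches the top strand directly, at positions 54–62 — its reverse complement GTCGCCATA is not present.
Both primers anneal to the bottom strand with 3' ends pointing the same way, so neither can prime synthesis back toward the other.

No product — both primers anneal to the same strand and extend in the same direction.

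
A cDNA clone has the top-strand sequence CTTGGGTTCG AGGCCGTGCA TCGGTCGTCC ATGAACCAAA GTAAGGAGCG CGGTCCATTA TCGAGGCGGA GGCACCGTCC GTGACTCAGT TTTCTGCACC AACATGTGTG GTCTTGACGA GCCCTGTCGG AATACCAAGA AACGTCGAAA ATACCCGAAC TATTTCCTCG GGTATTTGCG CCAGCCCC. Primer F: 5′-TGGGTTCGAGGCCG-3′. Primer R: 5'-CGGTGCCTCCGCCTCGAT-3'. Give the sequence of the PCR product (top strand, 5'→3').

Scanning the template, TGGGTTCGAGGCCG occurs at positions 3–16; this primer anneals to the bottom strand there with its 3' end pointing downstream.
Reverse complement of the reverse primer: ATCGAGGCGGAGGCACCG. This occurs on the top strand at positions 60–77.
The product is the template from position 3 through 77 (75 bp).

5'-TGGGTTCGAGGCCGTGCATCGGTCGTCCATGAACCAAAGTAAGGAGCGCGGTCCATTATCGAGGCGGAGGCACCG-3'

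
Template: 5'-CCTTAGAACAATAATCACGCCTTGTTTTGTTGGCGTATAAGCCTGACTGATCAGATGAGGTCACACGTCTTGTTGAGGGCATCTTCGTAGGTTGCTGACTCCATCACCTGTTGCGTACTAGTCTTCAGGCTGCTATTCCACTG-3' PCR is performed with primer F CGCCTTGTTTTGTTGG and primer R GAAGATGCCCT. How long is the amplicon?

69 bp

The forward primer matches the template at positions 18–33.
Reverse complement of the reverse primer: AGGGCATCTTC. This occurs on the top strand at positions 76–86.
Product length = (reverse-primer end) − (forward-primer start) + 1 = 86 − 18 + 1 = 69 bp.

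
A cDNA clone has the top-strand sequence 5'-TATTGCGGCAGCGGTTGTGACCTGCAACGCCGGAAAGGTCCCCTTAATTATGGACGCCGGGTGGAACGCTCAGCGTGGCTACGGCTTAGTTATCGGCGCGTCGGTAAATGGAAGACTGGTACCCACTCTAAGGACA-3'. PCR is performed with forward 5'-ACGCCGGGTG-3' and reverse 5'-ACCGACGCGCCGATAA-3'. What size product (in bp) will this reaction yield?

52 bp

The forward primer matches the template at positions 54–63.
Reverse complement of the reverse primer: TTATCGGCGCGTCGGT. This occurs on the top strand at positions 90–105.
The product runs from position 54 to position 105, so its length is 105 − 54 + 1 = 52 bp.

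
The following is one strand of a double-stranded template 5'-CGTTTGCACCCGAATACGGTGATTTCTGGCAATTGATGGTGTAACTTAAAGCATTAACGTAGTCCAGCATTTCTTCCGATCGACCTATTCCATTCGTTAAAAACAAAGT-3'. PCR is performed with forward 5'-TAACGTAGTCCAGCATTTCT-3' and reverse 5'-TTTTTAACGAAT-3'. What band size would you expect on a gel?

49 bp

Forward primer TAACGTAGTCCAGCATTTCT is found on the top strand at positions 55–74.
Reverse complement of the reverse primer: ATTCGTTAAAAA. This occurs on the top strand at positions 92–103.
Amplicon spans positions 55–103: 49 bp.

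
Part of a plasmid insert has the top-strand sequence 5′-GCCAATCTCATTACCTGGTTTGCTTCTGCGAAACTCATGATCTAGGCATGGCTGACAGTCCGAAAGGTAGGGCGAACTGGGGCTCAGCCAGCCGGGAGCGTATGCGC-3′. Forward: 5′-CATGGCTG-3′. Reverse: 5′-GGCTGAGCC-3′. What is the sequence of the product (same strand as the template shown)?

Scanning the template, CATGGCTG occurs at positions 47–54; this primer anneals to the bottom strand there with its 3' end pointing downstream.
Taking the reverse complement of GGCTGAGCC gives GGCTCAGCC, found at positions 81–89 on the template; the primer anneals here to the top strand with its 3' end pointing upstream.
The product is the template from position 47 through 89 (43 bp).

5'-CATGGCTGACAGTCCGAAAGGTAGGGCGAACTGGGGCTCAGCC-3'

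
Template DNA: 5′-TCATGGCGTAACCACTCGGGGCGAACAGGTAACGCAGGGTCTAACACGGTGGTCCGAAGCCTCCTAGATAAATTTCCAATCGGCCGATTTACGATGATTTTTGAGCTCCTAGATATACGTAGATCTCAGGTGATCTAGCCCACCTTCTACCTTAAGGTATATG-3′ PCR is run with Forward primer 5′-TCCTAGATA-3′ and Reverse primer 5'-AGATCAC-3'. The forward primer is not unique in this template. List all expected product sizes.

The forward primer TCCTAGATA matches the top strand at positions 62–70, 107–115.
The reverse primer's reverse complement is GTGATCT, matching at positions 130–136.
Each forward site pairs with the reverse site to give a product ending at position 136: sizes 75, 30 bp.

75 bp, 30 bp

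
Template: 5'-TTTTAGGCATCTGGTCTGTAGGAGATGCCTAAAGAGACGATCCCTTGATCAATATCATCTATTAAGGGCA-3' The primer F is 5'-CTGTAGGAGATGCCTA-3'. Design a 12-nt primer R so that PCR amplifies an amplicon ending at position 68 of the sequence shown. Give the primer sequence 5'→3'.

5'-CCCTTAATAGAT-3'

The forward primer binds at positions 16–31; the product's 3' end on the top strand is position 68.
The reverse primer anneals to the top strand over positions 57–68, i.e. to ATCTATTAAGGG.
Its sequence written 5'→3' is the reverse complement: CCCTTAATAGAT.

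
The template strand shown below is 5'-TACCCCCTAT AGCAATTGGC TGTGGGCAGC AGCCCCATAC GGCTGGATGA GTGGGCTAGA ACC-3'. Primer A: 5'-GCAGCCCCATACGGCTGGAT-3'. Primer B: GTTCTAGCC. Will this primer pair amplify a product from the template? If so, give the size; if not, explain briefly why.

Primer A (GCAGCCCCATACGGCTGGAT) matches the top strand at positions 29–48; it acts as a forward primer.
Primer B's reverse complement is GGCTAGAAC, matching the top strand at positions 54–62; it acts as a reverse primer.
The 3' ends face each other across positions 29–62, giving a 34 bp product.

Yes — a 34 bp product.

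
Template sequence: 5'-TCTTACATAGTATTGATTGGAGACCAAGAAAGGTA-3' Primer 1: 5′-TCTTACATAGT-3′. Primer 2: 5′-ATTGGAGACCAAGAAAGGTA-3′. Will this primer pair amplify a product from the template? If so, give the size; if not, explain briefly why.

No product — both primers anneal to the same strand and extend in the same direction.

Primer 1 (TCTTACATAGT) matches the top strand at positions 1–11 (3' end points downstream).
Primer 2 (ATTGGAGACCAAGAAAGGTA) also matches the top strand directly, at positions 16–35 — its reverse complement TACCTTTCTTGGTCTCCAAT is not present.
Both primers anneal to the bottom strand with 3' ends pointing the same way, so neither can prime synthesis back toward the other.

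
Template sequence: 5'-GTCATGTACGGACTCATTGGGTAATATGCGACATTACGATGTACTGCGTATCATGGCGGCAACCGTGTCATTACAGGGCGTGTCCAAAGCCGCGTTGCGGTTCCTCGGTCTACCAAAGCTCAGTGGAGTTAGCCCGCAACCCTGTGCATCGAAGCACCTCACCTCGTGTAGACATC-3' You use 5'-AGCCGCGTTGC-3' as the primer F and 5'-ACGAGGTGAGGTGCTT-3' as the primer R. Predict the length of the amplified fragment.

80 bp

Forward primer AGCCGCGTTGC is found on the top strand at positions 88–98.
Reverse complement of the reverse primer: AAGCACCTCACCTCGT. This occurs on the top strand at positions 152–167.
The product runs from position 88 to position 167, so its length is 167 − 88 + 1 = 80 bp.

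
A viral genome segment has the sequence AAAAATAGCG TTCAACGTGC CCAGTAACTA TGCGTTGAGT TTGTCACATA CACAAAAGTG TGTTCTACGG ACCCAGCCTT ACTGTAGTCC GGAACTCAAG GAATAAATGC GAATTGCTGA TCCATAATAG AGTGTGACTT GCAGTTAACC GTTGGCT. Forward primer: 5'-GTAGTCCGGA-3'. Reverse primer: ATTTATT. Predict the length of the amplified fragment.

The forward primer matches the template at positions 84–93.
The reverse primer's reverse complement is AATAAAT, which matches the template at positions 102–108.
Product length = (reverse-primer end) − (forward-primer start) + 1 = 108 − 84 + 1 = 25 bp.

25 bp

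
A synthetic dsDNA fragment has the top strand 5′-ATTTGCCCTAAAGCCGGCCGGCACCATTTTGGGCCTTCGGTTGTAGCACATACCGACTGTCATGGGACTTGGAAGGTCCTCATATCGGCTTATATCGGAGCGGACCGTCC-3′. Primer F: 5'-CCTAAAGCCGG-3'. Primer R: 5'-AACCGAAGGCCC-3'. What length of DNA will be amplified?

The forward primer matches the template at positions 7–17.
Taking the reverse complement of AACCGAAGGCCC gives GGGCCTTCGGTT, found at positions 31–42 on the template; the primer anneals here to the top strand with its 3' end pointing upstream.
Product length = (reverse-primer end) − (forward-primer start) + 1 = 42 − 7 + 1 = 36 bp.

36 bp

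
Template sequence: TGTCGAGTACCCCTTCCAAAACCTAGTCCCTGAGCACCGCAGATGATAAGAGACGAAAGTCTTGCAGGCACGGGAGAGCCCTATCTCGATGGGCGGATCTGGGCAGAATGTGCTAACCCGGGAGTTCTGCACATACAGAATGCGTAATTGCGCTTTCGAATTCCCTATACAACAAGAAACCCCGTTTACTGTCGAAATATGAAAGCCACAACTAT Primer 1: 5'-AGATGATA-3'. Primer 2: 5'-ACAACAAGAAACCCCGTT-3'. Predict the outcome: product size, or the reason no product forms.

No product — both primers anneal to the same strand and extend in the same direction.

Primer 1 (AGATGATA) matches the top strand at positions 41–48 (3' end points downstream).
Primer 2 (ACAACAAGAAACCCCGTT) also matches the top strand directly, at positions 169–186 — its reverse complement AACGGGGTTTCTTGTTGT is not present.
Both primers anneal to the bottom strand with 3' ends pointing the same way, so neither can prime synthesis back toward the other.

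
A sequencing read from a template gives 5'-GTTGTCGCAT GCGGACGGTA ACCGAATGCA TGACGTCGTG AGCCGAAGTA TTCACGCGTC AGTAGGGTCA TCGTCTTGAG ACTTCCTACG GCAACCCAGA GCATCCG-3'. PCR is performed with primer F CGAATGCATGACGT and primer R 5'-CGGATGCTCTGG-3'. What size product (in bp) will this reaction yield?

85 bp

Forward primer CGAATGCATGACGT is found on the top strand at positions 23–36.
The reverse primer's reverse complement is CCAGAGCATCCG, which matches the template at positions 96–107.
Product length = (reverse-primer end) − (forward-primer start) + 1 = 107 − 23 + 1 = 85 bp.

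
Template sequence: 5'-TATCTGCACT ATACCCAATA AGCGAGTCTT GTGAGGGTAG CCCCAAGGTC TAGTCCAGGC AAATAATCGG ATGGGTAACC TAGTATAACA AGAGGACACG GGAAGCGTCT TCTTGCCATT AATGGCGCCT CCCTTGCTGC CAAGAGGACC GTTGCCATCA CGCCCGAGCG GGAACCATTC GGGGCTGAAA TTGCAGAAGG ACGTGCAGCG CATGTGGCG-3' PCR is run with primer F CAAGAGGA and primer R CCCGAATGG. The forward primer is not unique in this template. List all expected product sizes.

The forward primer CAAGAGGA matches the top strand at positions 89–96, 141–148.
The reverse primer's reverse complement is CCATTCGGG, matching at positions 175–183.
Each forward site pairs with the reverse site to give a product ending at position 183: sizes 95, 43 bp.

95 bp, 43 bp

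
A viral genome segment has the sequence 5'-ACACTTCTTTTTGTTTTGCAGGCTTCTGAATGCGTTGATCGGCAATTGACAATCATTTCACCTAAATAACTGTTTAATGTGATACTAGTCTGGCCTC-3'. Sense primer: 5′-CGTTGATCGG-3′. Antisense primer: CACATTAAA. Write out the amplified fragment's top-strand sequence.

Forward primer CGTTGATCGG is found on the top strand at positions 33–42.
Reverse complement of the reverse primer: TTTAATGTG. This occurs on the top strand at positions 73–81.
The product is the template from position 33 through 81 (49 bp).

5'-CGTTGATCGGCAATTGACAATCATTTCACCTAAATAACTGTTTAATGTG-3'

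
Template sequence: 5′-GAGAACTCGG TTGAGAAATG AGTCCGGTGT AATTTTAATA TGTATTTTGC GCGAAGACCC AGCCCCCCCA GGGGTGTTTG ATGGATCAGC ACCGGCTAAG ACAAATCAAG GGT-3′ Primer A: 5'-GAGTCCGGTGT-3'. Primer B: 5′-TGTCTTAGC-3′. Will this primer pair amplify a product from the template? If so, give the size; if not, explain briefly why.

Primer A (GAGTCCGGTGT) matches the top strand at positions 20–30; it acts as a forward primer.
Primer B's reverse complement is GCTAAGACA, matching the top strand at positions 95–103; it acts as a reverse primer.
The 3' ends face each other across positions 20–103, giving an 84 bp product.

Yes — an 84 bp product.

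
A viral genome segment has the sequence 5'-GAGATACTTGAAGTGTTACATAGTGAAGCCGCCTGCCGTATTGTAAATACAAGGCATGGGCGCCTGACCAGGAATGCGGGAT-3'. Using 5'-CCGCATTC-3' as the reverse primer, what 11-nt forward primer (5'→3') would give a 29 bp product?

5'-AAGGCATGGGC-3'

The reverse primer's reverse complement GAATGCGG matches the template at positions 72–79, so the product ends at position 79.
A 29 bp product then starts at position 79 − 29 + 1 = 51.
The forward primer is identical to the top strand there: AAGGCATGGGC.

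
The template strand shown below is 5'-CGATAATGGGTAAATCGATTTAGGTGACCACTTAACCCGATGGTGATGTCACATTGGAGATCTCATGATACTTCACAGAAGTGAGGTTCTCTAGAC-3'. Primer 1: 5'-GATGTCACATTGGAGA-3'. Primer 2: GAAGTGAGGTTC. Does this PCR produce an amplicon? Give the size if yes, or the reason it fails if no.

No product — both primers anneal to the same strand and extend in the same direction.

Primer 1 (GATGTCACATTGGAGA) matches the top strand at positions 45–60 (3' end points downstream).
Primer 2 (GAAGTGAGGTTC) also matches the top strand directly, at positions 78–89 — its reverse complement GAACCTCACTTC is not present.
Both primers anneal to the bottom strand with 3' ends pointing the same way, so neither can prime synthesis back toward the other.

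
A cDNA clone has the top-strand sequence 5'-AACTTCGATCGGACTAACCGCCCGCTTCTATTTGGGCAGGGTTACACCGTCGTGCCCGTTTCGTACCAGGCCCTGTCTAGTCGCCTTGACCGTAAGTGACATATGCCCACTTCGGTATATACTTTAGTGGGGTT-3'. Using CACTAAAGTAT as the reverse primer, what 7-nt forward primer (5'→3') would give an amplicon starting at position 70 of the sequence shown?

The reverse primer's reverse complement ATACTTTAGTG matches the template at positions 119–129; the product starts at position 70.
The forward primer is identical to the top strand over positions 70–76: GCCCTGT.

5'-GCCCTGT-3'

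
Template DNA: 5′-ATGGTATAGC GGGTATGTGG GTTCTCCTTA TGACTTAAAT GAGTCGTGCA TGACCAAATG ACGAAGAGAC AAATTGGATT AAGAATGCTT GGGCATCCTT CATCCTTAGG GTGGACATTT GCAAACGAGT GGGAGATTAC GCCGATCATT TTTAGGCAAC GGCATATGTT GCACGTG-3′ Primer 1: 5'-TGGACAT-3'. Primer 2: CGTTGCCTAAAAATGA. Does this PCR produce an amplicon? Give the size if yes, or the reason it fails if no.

Yes — a 50 bp product.

Primer 1 (TGGACAT) matches the top strand at positions 112–118; it acts as a forward primer.
Primer 2's reverse complement is TCATTTTTAGGCAACG, matching the top strand at positions 146–161; it acts as a reverse primer.
The 3' ends face each other across positions 112–161, giving a 50 bp product.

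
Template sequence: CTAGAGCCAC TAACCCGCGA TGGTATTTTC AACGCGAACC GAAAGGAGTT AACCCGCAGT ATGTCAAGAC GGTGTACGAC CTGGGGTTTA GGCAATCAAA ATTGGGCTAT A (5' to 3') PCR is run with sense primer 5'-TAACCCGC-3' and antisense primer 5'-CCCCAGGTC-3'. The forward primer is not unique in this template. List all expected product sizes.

The forward primer TAACCCGC matches the top strand at positions 11–18, 50–57.
The reverse primer's reverse complement is GACCTGGGG, matching at positions 78–86.
Each forward site pairs with the reverse site to give a product ending at position 86: sizes 76, 37 bp.

76 bp, 37 bp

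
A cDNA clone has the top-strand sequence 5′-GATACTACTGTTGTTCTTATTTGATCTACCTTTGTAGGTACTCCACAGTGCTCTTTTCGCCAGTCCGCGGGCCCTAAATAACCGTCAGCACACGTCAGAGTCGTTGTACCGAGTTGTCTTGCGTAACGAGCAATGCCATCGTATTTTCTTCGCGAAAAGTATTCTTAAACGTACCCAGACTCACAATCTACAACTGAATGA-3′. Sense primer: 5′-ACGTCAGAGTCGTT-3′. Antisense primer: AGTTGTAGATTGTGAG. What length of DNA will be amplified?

Forward primer ACGTCAGAGTCGTT is found on the top strand at positions 92–105.
Reverse complement of the reverse primer: CTCACAATCTACAACT. This occurs on the top strand at positions 180–195.
Product length = (reverse-primer end) − (forward-primer start) + 1 = 195 − 92 + 1 = 104 bp.

104 bp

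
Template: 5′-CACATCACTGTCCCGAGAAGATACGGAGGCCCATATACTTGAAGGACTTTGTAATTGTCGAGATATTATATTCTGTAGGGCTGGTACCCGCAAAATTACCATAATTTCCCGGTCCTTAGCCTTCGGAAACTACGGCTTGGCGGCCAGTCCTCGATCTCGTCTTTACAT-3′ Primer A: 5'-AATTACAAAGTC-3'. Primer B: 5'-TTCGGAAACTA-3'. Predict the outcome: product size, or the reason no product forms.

No product — the primers' 3' ends point away from each other.

Primer A (AATTACAAAGTC) has reverse complement GACTTTGTAATT, which matches the top strand at positions 45–56; primer A anneals to the top strand there with its 3' end pointing upstream toward position 45.
Primer B (TTCGGAAACTA) matches the top strand directly at positions 122–132; it anneals to the bottom strand with its 3' end pointing downstream toward position 132.
The 3' ends diverge (primer A extends toward position 1, primer B toward position 168), so the primers never converge on a shared product.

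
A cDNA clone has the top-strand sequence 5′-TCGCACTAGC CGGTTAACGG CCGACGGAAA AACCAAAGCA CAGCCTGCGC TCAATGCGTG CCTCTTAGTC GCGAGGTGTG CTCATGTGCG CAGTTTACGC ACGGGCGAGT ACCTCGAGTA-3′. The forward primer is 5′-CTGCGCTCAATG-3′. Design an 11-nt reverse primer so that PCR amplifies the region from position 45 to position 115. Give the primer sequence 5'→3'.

The product's 3' end on the top strand is position 115.
The reverse primer anneals to the top strand over positions 105–115, i.e. to GCGAGTACCTC.
Its sequence written 5'→3' is the reverse complement: GAGGTACTCGC.

5'-GAGGTACTCGC-3'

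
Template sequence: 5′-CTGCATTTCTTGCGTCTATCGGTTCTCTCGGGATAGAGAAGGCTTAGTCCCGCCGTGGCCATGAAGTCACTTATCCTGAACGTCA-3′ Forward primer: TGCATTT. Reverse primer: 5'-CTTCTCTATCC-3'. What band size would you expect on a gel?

40 bp

Scanning the template, TGCATTT occurs at positions 2–8; this primer anneals to the bottom strand there with its 3' end pointing downstream.
The reverse primer's reverse complement is GGATAGAGAAG, which matches the template at positions 31–41.
Amplicon spans positions 2–41: 40 bp.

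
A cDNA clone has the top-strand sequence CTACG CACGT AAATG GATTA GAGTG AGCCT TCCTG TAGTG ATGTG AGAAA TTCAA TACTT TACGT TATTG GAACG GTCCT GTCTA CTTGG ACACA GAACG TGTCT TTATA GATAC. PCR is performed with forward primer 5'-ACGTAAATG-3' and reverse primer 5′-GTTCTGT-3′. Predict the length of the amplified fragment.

93 bp

Scanning the template, ACGTAAATG occurs at positions 7–15; this primer anneals to the bottom strand there with its 3' end pointing downstream.
Taking the reverse complement of GTTCTGT gives ACAGAAC, found at positions 93–99 on the template; the primer anneals here to the top strand with its 3' end pointing upstream.
Amplicon spans positions 7–99: 93 bp.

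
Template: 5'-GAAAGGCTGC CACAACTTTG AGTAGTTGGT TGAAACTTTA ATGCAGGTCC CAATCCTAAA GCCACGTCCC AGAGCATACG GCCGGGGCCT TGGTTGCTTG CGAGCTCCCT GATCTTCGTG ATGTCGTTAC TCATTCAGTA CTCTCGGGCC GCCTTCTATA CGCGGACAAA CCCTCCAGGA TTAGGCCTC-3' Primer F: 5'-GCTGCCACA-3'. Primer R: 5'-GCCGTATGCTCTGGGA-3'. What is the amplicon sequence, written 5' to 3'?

Scanning the template, GCTGCCACA occurs at positions 6–14; this primer anneals to the bottom strand there with its 3' end pointing downstream.
Taking the reverse complement of GCCGTATGCTCTGGGA gives TCCCAGAGCATACGGC, found at positions 67–82 on the template; the primer anneals here to the top strand with its 3' end pointing upstream.
The product is the template from position 6 through 82 (77 bp).

5'-GCTGCCACAACTTTGAGTAGTTGGTTGAAACTTTAATGCAGGTCCCAATCCTAAAGCCACGTCCCAGAGCATACGGC-3'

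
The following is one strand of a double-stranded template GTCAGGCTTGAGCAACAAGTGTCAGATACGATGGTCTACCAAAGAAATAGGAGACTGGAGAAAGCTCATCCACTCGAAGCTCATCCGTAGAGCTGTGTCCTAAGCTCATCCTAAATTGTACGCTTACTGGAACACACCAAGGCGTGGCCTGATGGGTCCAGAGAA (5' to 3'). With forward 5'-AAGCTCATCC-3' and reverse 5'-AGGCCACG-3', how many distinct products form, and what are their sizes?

The forward primer AAGCTCATCC matches the top strand at positions 62–71, 77–86, 102–111.
The reverse primer's reverse complement is CGTGGCCT, matching at positions 143–150.
Each forward site pairs with the reverse site to give a product ending at position 150: sizes 89, 74, 49 bp.

Three products: 89 bp, 74 bp, 49 bp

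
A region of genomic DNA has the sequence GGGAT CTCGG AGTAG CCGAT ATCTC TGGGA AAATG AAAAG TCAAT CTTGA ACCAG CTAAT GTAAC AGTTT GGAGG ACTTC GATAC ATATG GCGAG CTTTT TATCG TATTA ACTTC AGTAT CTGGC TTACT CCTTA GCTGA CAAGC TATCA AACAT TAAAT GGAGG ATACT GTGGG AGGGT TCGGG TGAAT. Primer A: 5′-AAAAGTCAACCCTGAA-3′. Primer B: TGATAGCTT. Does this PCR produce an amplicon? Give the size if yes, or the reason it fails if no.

No product — primer A has no binding site in the template.

Primer A (AAAAGTCAACCCTGAA) does not match the top strand, and its reverse complement TTCAGGGTTGACTTTT does not match either.
With no annealing site for primer A, no amplification occurs.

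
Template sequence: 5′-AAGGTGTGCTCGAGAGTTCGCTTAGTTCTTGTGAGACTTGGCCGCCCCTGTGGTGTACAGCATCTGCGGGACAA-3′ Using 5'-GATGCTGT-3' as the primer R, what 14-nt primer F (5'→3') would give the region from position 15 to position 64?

5'-AGTTCGCTTAGTTC-3'

The reverse primer's reverse complement ACAGCATC matches the template at positions 57–64; the product starts at position 15.
The forward primer is identical to the top strand over positions 15–28: AGTTCGCTTAGTTC.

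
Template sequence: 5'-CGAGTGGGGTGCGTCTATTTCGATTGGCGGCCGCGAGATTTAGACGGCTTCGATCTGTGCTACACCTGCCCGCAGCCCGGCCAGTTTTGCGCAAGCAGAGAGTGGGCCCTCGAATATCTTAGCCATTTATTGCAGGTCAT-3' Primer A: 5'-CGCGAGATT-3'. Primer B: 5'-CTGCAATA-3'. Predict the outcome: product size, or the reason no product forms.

Yes — a 104 bp product.

Primer A (CGCGAGATT) matches the top strand at positions 32–40; it acts as a forward primer.
Primer B's reverse complement is TATTGCAG, matching the top strand at positions 128–135; it acts as a reverse primer.
The 3' ends face each other across positions 32–135, giving a 104 bp product.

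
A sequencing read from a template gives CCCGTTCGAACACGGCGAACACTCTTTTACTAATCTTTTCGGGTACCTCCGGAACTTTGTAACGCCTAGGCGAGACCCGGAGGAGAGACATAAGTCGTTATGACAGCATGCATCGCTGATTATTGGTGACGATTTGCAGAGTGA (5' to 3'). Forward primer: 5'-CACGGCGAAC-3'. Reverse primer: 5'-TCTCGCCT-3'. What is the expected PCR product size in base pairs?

The forward primer matches the template at positions 11–20.
The reverse primer's reverse complement is AGGCGAGA, which matches the template at positions 68–75.
Product length = (reverse-primer end) − (forward-primer start) + 1 = 75 − 11 + 1 = 65 bp.

65 bp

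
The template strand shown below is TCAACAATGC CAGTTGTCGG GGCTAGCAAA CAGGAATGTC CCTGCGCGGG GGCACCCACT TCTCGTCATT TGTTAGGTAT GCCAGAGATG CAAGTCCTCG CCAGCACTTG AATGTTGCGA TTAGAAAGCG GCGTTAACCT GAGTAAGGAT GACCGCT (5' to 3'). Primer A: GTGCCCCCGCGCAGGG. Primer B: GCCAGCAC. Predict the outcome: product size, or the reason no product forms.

Primer A (GTGCCCCCGCGCAGGG) has reverse complement CCCTGCGCGGGGGCAC, which matches the top strand at positions 40–55; primer A anneals to the top strand there with its 3' end pointing upstream toward position 40.
Primer B (GCCAGCAC) matches the top strand directly at positions 100–107; it anneals to the bottom strand with its 3' end pointing downstream toward position 107.
The 3' ends diverge (primer A extends toward position 1, primer B toward position 157), so the primers never converge on a shared product.

No product — the primers' 3' ends point away from each other.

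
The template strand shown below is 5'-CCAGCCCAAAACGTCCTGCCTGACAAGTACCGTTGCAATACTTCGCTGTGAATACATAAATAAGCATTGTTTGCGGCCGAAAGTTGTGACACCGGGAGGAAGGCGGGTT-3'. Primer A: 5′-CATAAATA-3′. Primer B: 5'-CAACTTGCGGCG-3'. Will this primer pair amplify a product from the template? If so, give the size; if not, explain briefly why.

Primer B (CAACTTGCGGCG) does not match the top strand, and its reverse complement CGCCGCAAGTTG does not match either.
With no annealing site for primer B, no amplification occurs.

No product — primer B has no binding site in the template.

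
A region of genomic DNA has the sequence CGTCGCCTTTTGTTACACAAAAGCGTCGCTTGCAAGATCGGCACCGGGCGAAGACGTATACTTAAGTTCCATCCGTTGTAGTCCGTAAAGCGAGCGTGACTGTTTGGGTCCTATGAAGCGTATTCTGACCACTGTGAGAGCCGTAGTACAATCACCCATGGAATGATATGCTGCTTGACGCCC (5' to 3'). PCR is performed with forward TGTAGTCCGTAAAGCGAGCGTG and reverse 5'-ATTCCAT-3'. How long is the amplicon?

The forward primer matches the template at positions 77–98.
Taking the reverse complement of ATTCCAT gives ATGGAAT, found at positions 158–164 on the template; the primer anneals here to the top strand with its 3' end pointing upstream.
Amplicon spans positions 77–164: 88 bp.

88 bp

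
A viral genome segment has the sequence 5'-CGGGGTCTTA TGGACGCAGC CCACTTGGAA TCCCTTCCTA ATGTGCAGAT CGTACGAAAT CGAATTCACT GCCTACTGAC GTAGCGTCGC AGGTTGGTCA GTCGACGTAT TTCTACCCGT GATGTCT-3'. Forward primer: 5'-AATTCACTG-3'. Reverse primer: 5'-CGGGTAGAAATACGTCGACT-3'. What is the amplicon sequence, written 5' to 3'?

The forward primer matches the template at positions 63–71.
The reverse primer's reverse complement is AGTCGACGTATTTCTACCCG, which matches the template at positions 100–119.
The product is the template from position 63 through 119 (57 bp).

5'-AATTCACTGCCTACTGACGTAGCGTCGCAGGTTGGTCAGTCGACGTATTTCTACCCG-3'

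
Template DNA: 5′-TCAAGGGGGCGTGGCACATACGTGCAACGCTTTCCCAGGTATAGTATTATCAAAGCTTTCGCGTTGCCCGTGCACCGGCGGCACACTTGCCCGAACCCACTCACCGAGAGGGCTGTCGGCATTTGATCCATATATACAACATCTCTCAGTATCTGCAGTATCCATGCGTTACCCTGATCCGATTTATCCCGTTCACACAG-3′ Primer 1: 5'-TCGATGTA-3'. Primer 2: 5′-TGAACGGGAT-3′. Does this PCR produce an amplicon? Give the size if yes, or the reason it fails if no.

Primer 1 (TCGATGTA) does not match the top strand, and its reverse complement TACATCGA does not match either.
With no annealing site for primer 1, no amplification occurs.

No product — primer 1 has no binding site in the template.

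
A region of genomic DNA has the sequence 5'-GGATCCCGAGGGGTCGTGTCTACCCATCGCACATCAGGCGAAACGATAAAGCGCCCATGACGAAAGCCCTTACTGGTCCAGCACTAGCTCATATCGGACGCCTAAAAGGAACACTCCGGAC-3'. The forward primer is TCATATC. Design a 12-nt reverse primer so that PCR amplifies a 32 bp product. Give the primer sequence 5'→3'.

5'-TCCGGAGTGTTC-3'

The forward primer binds at positions 89–95, so a 32 bp product ends at position 89 + 32 − 1 = 120.
The reverse primer anneals to the top strand over positions 109–120, i.e. to GAACACTCCGGA.
Its sequence written 5'→3' is the reverse complement: TCCGGAGTGTTC.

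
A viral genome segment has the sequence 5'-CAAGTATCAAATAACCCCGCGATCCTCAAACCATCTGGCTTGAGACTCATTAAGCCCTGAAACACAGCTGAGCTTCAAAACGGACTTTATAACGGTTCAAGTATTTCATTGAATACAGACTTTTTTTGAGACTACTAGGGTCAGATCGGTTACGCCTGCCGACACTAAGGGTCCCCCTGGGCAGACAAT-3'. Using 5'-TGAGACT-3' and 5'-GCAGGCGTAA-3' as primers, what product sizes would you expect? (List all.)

119 bp, 33 bp

The forward primer TGAGACT matches the top strand at positions 41–47, 127–133.
The reverse primer's reverse complement is TTACGCCTGC, matching at positions 150–159.
Each forward site pairs with the reverse site to give a product ending at position 159: sizes 119, 33 bp.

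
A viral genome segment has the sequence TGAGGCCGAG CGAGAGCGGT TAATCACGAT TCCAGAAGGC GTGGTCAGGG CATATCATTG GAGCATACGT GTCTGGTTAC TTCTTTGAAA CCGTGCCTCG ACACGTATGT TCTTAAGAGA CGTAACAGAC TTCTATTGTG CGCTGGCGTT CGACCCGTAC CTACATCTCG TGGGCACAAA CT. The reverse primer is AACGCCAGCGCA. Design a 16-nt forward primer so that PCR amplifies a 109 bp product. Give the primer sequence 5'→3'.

5'-TGGTCAGGGCATATCA-3'

The reverse primer's reverse complement TGCGCTGGCGTT matches the template at positions 139–150, so the product ends at position 150.
A 109 bp product then starts at position 150 − 109 + 1 = 42.
The forward primer is identical to the top strand there: TGGTCAGGGCATATCA.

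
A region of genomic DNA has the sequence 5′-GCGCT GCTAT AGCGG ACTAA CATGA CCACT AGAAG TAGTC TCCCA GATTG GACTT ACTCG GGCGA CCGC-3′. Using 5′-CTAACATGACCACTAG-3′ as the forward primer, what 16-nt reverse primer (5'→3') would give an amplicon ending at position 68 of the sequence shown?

The forward primer binds at positions 17–32; the product's 3' end on the top strand is position 68.
The reverse primer anneals to the top strand over positions 53–68, i.e. to CTTACTCGGGCGACCG.
Its sequence written 5'→3' is the reverse complement: CGGTCGCCCGAGTAAG.

5'-CGGTCGCCCGAGTAAG-3'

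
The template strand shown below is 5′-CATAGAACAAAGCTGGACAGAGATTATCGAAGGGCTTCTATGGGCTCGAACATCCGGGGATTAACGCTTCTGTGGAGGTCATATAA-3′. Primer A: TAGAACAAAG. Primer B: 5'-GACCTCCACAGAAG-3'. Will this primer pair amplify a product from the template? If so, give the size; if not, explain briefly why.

Yes — a 78 bp product.

Primer A (TAGAACAAAG) matches the top strand at positions 3–12; it acts as a forward primer.
Primer B's reverse complement is CTTCTGTGGAGGTC, matching the top strand at positions 67–80; it acts as a reverse primer.
The 3' ends face each other across positions 3–80, giving a 78 bp product.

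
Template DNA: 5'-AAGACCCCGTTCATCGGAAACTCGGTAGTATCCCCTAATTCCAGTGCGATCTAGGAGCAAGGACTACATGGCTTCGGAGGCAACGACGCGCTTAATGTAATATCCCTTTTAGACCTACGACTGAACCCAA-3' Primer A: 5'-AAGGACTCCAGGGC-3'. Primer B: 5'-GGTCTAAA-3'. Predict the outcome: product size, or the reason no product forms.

Primer A (AAGGACTCCAGGGC) does not match the top strand, and its reverse complement GCCCTGGAGTCCTT does not match either.
With no annealing site for primer A, no amplification occurs.

No product — primer A has no binding site in the template.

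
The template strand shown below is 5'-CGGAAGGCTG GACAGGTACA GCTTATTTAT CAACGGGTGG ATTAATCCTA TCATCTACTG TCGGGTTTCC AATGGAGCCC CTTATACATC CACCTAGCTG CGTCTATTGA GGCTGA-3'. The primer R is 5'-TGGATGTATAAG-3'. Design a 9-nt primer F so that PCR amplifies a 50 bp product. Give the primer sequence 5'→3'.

5'-TAATCCTAT-3'

The reverse primer's reverse complement CTTATACATCCA matches the template at positions 81–92, so the product ends at position 92.
A 50 bp product then starts at position 92 − 50 + 1 = 43.
The forward primer is identical to the top strand there: TAATCCTAT.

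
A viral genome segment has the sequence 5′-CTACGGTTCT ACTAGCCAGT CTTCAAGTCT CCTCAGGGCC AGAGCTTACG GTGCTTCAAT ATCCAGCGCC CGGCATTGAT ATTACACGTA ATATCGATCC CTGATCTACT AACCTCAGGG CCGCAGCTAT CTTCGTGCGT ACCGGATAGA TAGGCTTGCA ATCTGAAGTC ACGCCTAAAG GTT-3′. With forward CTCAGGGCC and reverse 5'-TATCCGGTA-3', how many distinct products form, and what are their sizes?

The forward primer CTCAGGGCC matches the top strand at positions 32–40, 114–122.
The reverse primer's reverse complement is TACCGGATA, matching at positions 140–148.
Each forward site pairs with the reverse site to give a product ending at position 148: sizes 117, 35 bp.

Two products: 117 bp, 35 bp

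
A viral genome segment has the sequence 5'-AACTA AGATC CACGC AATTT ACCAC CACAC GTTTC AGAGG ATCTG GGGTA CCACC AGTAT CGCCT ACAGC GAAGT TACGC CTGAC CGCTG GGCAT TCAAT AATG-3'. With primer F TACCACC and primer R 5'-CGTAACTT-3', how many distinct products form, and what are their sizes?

Two products: 60 bp, 31 bp

The forward primer TACCACC matches the top strand at positions 20–26, 49–55.
The reverse primer's reverse complement is AAGTTACG, matching at positions 72–79.
Each forward site pairs with the reverse site to give a product ending at position 79: sizes 60, 31 bp.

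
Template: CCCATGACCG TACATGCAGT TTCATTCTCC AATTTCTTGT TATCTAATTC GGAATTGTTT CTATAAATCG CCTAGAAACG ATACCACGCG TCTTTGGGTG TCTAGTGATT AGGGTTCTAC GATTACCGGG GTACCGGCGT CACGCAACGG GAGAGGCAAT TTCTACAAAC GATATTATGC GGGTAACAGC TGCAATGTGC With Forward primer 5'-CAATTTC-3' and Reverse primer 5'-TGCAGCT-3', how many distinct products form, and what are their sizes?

Two products: 165 bp, 38 bp

The forward primer CAATTTC matches the top strand at positions 30–36, 157–163.
The reverse primer's reverse complement is AGCTGCA, matching at positions 188–194.
Each forward site pairs with the reverse site to give a product ending at position 194: sizes 165, 38 bp.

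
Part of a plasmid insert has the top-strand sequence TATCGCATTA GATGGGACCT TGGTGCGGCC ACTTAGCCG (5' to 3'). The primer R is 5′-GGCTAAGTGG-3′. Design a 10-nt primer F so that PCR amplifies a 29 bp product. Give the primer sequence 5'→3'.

The reverse primer's reverse complement CCACTTAGCC matches the template at positions 29–38, so the product ends at position 38.
A 29 bp product then starts at position 38 − 29 + 1 = 10.
The forward primer is identical to the top strand there: AGATGGGACC.

5'-AGATGGGACC-3'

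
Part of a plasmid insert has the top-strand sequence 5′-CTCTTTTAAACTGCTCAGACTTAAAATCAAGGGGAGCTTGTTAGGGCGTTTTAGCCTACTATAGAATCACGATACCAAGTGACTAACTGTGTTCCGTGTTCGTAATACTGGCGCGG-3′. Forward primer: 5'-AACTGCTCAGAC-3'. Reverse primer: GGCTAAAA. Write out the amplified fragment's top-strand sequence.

5'-AACTGCTCAGACTTAAAATCAAGGGGAGCTTGTTAGGGCGTTTTAGCC-3'

Forward primer AACTGCTCAGAC is found on the top strand at positions 9–20.
The reverse primer's reverse complement is TTTTAGCC, which matches the template at positions 49–56.
The product is the template from position 9 through 56 (48 bp).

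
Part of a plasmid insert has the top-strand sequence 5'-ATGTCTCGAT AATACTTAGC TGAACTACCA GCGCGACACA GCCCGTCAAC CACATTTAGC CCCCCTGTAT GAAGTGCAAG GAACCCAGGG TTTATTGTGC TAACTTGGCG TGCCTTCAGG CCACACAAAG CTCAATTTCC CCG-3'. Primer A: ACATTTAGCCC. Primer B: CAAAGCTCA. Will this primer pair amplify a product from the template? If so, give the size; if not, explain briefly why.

Primer A (ACATTTAGCCC) matches the top strand at positions 52–62 (3' end points downstream).
Primer B (CAAAGCTCA) also matches the top strand directly, at positions 126–134 — its reverse complement TGAGCTTTG is not present.
Both primers anneal to the bottom strand with 3' ends pointing the same way, so neither can prime synthesis back toward the other.

No product — both primers anneal to the same strand and extend in the same direction.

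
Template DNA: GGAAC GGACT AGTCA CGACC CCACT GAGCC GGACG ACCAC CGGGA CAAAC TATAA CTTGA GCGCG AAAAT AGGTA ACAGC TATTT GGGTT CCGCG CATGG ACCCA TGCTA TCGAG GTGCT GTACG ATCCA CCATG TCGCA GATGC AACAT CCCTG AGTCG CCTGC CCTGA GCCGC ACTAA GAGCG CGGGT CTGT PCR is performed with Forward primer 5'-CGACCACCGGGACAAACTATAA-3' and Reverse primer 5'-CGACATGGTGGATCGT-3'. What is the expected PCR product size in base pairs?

105 bp

The forward primer matches the template at positions 34–55.
Taking the reverse complement of CGACATGGTGGATCGT gives ACGATCCACCATGTCG, found at positions 123–138 on the template; the primer anneals here to the top strand with its 3' end pointing upstream.
The product runs from position 34 to position 138, so its length is 138 − 34 + 1 = 105 bp.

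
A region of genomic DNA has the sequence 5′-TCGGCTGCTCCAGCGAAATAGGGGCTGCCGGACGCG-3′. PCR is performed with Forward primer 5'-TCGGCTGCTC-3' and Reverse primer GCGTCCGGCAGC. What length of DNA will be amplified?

35 bp

The forward primer matches the template at positions 1–10.
Taking the reverse complement of GCGTCCGGCAGC gives GCTGCCGGACGC, found at positions 24–35 on the template; the primer anneals here to the top strand with its 3' end pointing upstream.
The product runs from position 1 to position 35, so its length is 35 − 1 + 1 = 35 bp.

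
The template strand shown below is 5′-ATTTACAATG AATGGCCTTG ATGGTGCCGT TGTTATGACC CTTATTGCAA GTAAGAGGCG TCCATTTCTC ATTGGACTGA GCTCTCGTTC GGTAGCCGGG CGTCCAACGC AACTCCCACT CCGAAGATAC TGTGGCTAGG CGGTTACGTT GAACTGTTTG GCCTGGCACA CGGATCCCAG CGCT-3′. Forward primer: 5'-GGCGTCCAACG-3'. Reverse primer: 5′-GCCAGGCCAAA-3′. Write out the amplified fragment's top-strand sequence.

5'-GGCGTCCAACGCAACTCCCACTCCGAAGATACTGTGGCTAGGCGGTTACGTTGAACTGTTTGGCCTGGC-3'

Scanning the template, GGCGTCCAACG occurs at positions 99–109; this primer anneals to the bottom strand there with its 3' end pointing downstream.
The reverse primer's reverse complement is TTTGGCCTGGC, which matches the template at positions 157–167.
The product is the template from position 99 through 167 (69 bp).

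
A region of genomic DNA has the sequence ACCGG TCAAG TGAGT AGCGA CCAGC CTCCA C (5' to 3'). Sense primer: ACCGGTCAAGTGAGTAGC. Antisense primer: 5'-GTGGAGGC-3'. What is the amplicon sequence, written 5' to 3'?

The forward primer matches the template at positions 1–18.
The reverse primer's reverse complement is GCCTCCAC, which matches the template at positions 24–31.
The product is the template from position 1 through 31 (31 bp).

5'-ACCGGTCAAGTGAGTAGCGACCAGCCTCCAC-3'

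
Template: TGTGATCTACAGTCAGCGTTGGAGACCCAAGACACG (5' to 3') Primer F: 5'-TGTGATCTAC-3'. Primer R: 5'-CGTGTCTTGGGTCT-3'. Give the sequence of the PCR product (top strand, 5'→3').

Forward primer TGTGATCTAC is found on the top strand at positions 1–10.
Taking the reverse complement of CGTGTCTTGGGTCT gives AGACCCAAGACACG, found at positions 23–36 on the template; the primer anneals here to the top strand with its 3' end pointing upstream.
The product is the template from position 1 through 36 (36 bp).

5'-TGTGATCTACAGTCAGCGTTGGAGACCCAAGACACG-3'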